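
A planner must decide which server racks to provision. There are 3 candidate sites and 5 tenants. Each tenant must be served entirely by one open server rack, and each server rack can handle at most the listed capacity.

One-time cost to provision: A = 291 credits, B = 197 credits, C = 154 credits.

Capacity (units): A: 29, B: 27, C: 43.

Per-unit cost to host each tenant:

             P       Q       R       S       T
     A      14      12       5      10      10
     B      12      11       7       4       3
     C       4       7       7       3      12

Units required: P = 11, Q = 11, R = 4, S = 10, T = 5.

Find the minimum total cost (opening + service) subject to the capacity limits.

Minimum total cost: 393

Open {C}: P→C 4·11=44, Q→C 7·11=77, R→C 7·4=28, S→C 3·10=30, T→C 12·5=60.
Loads: C carries 41/43. Service 239; fixed 154; total 393.
Next best feasible plan costs 545.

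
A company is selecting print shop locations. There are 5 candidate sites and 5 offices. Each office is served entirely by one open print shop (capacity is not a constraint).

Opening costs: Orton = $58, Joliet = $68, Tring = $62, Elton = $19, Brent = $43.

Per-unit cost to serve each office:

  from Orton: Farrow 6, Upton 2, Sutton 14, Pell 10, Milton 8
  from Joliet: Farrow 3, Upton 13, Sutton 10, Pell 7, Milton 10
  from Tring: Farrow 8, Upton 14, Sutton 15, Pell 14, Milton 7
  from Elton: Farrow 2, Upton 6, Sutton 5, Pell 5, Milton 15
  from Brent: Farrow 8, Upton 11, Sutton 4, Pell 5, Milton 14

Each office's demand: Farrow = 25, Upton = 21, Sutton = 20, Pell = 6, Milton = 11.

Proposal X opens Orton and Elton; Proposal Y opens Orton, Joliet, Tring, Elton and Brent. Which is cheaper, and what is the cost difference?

Proposal X: {Orton, Elton}: Farrow→Elton 2·25=50, Upton→Orton 2·21=42, Sutton→Elton 5·20=100, Pell→Elton 5·6=30, Milton→Orton 8·11=88. Service 310; fixed 77; total 387.
Proposal Y: {Orton, Joliet, Tring, Elton, Brent}: Farrow→Elton 2·25=50, Upton→Orton 2·21=42, Sutton→Brent 4·20=80, Pell→Elton 5·6=30, Milton→Tring 7·11=77. Service 279; fixed 250; total 529.
Difference: |387 − 529| = 142.

Proposal X is cheaper by 142.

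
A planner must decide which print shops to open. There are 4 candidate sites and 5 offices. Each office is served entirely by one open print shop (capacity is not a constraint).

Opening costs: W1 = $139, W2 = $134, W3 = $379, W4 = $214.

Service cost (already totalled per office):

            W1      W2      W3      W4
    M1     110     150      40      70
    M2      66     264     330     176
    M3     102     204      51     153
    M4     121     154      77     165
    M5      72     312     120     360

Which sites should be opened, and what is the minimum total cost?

Open W1 only; minimum total cost 610.

For any fixed open set, each office goes to its cheapest open site; total = fixed + service.
{W1}: M1→W1 110, M2→W1 66, M3→W1 102, M4→W1 121, M5→W1 72. Service 471; fixed 139; total 610.
{W1, W2}: M1→W1 110, M2→W1 66, M3→W1 102, M4→W1 121, M5→W1 72. Service 471; fixed 273; total 744.
{W1, W4}: service 431 + fixed 353 = 784
{W1, W2, W3, W4}: service 306 + fixed 866 = 1172
No other subset beats 610.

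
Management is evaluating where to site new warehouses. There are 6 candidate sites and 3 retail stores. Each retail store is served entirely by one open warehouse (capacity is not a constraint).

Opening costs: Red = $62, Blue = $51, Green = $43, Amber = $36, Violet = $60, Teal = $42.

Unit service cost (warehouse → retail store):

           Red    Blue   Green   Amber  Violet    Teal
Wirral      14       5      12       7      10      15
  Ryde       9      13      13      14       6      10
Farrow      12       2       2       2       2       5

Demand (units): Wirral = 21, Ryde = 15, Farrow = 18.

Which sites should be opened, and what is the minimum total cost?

For any fixed open set, each retail store goes to its cheapest open site; total = fixed + service.
{Blue, Violet}: Wirral→Blue 5·21=105, Ryde→Violet 6·15=90, Farrow→Blue 2·18=36. Service 231; fixed 111; total 342.
{Amber, Violet}: service 273 + fixed 96 = 369
{Blue, Amber, Violet}: Wirral→Blue 5·21=105, Ryde→Violet 6·15=90, Farrow→Blue 2·18=36. Service 231; fixed 147; total 378.
{Red, Blue, Green, Amber, Violet, Teal}: Wirral→Blue 5·21=105, Ryde→Violet 6·15=90, Farrow→Blue 2·18=36. Service 231; fixed 294; total 525.
No other subset beats 342.

Open Blue and Violet; minimum total cost 342.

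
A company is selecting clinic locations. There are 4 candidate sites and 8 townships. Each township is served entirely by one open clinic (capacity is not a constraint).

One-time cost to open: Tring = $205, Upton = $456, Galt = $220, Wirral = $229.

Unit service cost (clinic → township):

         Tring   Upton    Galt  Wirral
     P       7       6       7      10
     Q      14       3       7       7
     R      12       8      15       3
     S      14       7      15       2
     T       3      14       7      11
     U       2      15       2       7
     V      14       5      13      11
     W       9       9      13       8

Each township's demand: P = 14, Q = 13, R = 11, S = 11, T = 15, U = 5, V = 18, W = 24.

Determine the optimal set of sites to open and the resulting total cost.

Open Wirral only; minimum total cost 1105.

For any fixed open set, each township goes to its cheapest open site; total = fixed + service.
{Wirral}: P→Wirral 10·14=140, Q→Wirral 7·13=91, R→Wirral 3·11=33, S→Wirral 2·11=22, T→Wirral 11·15=165, U→Wirral 7·5=35, V→Wirral 11·18=198, W→Wirral 8·24=192. Service 876; fixed 229; total 1105.
{Tring, Wirral}: service 689 + fixed 434 = 1123
{Galt, Wirral}: service 749 + fixed 449 = 1198
{Tring, Upton, Galt, Wirral}: service 515 + fixed 1110 = 1625
No other subset beats 1105.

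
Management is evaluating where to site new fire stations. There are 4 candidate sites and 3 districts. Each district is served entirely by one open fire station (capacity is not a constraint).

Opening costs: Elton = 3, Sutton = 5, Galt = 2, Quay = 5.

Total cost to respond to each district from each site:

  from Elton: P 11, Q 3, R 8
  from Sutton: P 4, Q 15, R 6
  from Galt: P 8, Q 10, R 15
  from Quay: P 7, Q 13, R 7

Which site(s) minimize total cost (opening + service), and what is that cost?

For any fixed open set, each district goes to its cheapest open site; total = fixed + service.
{Elton, Sutton}: P→Sutton 4, Q→Elton 3, R→Sutton 6. Service 13; fixed 8; total 21.
{Elton, Sutton, Galt}: service 13 + fixed 10 = 23
{Elton, Galt}: P→Galt 8, Q→Elton 3, R→Elton 8. Service 19; fixed 5; total 24.
{Elton, Sutton, Galt, Quay}: P→Sutton 4, Q→Elton 3, R→Sutton 6. Service 13; fixed 15; total 28.
No other subset beats 21.

Open Elton and Sutton; minimum total cost 21.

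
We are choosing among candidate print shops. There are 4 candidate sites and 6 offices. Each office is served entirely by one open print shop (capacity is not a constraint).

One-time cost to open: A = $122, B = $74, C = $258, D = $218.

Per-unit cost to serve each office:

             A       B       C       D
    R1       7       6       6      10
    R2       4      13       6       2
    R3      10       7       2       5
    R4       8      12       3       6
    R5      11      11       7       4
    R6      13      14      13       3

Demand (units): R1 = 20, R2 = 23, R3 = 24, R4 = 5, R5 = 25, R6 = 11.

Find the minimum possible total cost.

For any fixed open set, each office goes to its cheapest open site; total = fixed + service.
{B, D}: R1→B 6·20=120, R2→D 2·23=46, R3→D 5·24=120, R4→D 6·5=30, R5→D 4·25=100, R6→D 3·11=33. Service 449; fixed 292; total 741.
{D}: R1→D 10·20=200, R2→D 2·23=46, R3→D 5·24=120, R4→D 6·5=30, R5→D 4·25=100, R6→D 3·11=33. Service 529; fixed 218; total 747.
{A, D}: service 469 + fixed 340 = 809
{A, B, C, D}: service 362 + fixed 672 = 1034
No other subset beats 741.

Minimum total cost: 741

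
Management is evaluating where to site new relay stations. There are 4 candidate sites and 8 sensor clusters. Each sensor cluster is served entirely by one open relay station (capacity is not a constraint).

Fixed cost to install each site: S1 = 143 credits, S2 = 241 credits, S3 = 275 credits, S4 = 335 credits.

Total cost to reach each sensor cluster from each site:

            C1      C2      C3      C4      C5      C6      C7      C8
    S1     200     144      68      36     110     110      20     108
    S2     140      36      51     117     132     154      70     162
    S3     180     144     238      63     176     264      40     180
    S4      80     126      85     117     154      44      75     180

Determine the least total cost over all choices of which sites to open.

For any fixed open set, each sensor cluster goes to its cheapest open site; total = fixed + service.
{S1}: C1→S1 200, C2→S1 144, C3→S1 68, C4→S1 36, C5→S1 110, C6→S1 110, C7→S1 20, C8→S1 108. Service 796; fixed 143; total 939.
{S1, S2}: service 611 + fixed 384 = 995
{S1, S4}: C1→S4 80, C2→S4 126, C3→S1 68, C4→S1 36, C5→S1 110, C6→S4 44, C7→S1 20, C8→S1 108. Service 592; fixed 478; total 1070.
{S1, S2, S3, S4}: service 485 + fixed 994 = 1479
No other subset beats 939.

Minimum total cost: 939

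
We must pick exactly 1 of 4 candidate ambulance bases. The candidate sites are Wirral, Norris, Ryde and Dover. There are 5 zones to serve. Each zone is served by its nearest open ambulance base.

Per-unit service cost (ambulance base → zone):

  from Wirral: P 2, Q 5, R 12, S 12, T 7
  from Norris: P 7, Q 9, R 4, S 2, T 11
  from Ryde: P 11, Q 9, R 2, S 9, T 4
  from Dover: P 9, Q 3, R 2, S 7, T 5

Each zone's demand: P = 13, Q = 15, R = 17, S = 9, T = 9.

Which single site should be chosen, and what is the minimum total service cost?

Choose Dover only; total service cost 304.

With exactly 1 open, each zone uses its cheapest among the chosen.
{Dover}: P→Dover 9·13=117, Q→Dover 3·15=45, R→Dover 2·17=34, S→Dover 7·9=63, T→Dover 5·9=45. Service cost 304.
{Norris}: service cost 411
{Ryde}: service cost 429
Among all 4 size-1 choices, {Dover} is lowest.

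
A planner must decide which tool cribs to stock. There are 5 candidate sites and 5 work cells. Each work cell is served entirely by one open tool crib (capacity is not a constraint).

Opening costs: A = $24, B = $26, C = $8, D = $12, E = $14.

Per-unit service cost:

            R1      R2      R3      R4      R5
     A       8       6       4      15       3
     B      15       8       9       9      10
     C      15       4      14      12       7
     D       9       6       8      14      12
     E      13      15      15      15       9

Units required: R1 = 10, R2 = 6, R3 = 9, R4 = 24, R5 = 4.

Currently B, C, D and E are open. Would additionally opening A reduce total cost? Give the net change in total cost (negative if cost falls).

Yes — net change −38 (cost falls by 38).

Current service cost with {B, C, D, E}: 430.
Adding A: each work cell re-picks its cheapest; new service cost 368, saving 62.
Extra fixed cost: 24. Net change = 24 − 62 = -38.
(Totals: 490 → 452.)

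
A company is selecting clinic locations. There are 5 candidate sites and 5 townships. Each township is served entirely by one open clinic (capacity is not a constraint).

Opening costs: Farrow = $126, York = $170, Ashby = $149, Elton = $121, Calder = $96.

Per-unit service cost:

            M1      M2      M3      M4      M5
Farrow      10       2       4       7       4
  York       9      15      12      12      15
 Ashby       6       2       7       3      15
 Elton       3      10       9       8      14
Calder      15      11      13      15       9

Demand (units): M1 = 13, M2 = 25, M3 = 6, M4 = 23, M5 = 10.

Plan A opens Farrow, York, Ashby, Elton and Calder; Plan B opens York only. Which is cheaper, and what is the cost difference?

Plan A: {Farrow, York, Ashby, Elton, Calder}: M1→Elton 3·13=39, M2→Farrow 2·25=50, M3→Farrow 4·6=24, M4→Ashby 3·23=69, M5→Farrow 4·10=40. Service 222; fixed 662; total 884.
Plan B: {York}: M1→York 9·13=117, M2→York 15·25=375, M3→York 12·6=72, M4→York 12·23=276, M5→York 15·10=150. Service 990; fixed 170; total 1160.
Difference: |884 − 1160| = 276.

Plan A is cheaper by 276.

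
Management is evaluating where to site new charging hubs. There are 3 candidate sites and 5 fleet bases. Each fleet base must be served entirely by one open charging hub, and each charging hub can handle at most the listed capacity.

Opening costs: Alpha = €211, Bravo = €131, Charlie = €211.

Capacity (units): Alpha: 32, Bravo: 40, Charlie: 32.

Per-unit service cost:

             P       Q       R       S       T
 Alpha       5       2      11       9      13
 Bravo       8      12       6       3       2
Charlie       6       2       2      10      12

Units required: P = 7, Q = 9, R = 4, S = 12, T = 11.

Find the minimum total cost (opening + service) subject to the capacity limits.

Minimum total cost: 468

Open {Bravo, Charlie}: P→Charlie 6·7=42, Q→Charlie 2·9=18, R→Charlie 2·4=8, S→Bravo 3·12=36, T→Bravo 2·11=22.
Loads: Bravo carries 23/40, Charlie carries 20/32. Service 126; fixed 342; total 468.
Next best feasible plan costs 477.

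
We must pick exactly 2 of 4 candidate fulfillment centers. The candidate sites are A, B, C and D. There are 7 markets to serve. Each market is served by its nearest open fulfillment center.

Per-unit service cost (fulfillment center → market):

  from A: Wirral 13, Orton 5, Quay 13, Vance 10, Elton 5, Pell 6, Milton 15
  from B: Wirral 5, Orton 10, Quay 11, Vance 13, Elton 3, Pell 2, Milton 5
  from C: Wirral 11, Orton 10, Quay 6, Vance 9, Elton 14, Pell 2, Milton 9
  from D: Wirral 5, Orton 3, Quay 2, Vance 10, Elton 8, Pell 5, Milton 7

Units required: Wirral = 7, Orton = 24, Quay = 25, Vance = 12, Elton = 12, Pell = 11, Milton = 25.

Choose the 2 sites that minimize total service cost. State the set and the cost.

Choose B and D; total service cost 460.

With exactly 2 open, each market uses its cheapest among the chosen.
{B, D}: Wirral→B 5·7=35, Orton→D 3·24=72, Quay→D 2·25=50, Vance→D 10·12=120, Elton→B 3·12=36, Pell→B 2·11=22, Milton→B 5·25=125. Service cost 460.
{C, D}: service cost 558
{A, D}: service cost 567
Among all 6 size-2 choices, {B, D} is lowest.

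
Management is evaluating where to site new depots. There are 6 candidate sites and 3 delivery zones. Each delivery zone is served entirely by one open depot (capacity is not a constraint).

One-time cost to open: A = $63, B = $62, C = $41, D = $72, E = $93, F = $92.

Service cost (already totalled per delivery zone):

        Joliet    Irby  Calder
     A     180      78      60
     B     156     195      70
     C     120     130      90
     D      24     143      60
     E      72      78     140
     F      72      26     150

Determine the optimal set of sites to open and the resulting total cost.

Open D and F; minimum total cost 274.

For any fixed open set, each delivery zone goes to its cheapest open site; total = fixed + service.
{D, F}: Joliet→D 24, Irby→F 26, Calder→D 60. Service 110; fixed 164; total 274.
{A, D}: Joliet→D 24, Irby→A 78, Calder→A 60. Service 162; fixed 135; total 297.
{D}: Joliet→D 24, Irby→D 143, Calder→D 60. Service 227; fixed 72; total 299.
{A, B, C, D, E, F}: service 110 + fixed 423 = 533
No other subset beats 274.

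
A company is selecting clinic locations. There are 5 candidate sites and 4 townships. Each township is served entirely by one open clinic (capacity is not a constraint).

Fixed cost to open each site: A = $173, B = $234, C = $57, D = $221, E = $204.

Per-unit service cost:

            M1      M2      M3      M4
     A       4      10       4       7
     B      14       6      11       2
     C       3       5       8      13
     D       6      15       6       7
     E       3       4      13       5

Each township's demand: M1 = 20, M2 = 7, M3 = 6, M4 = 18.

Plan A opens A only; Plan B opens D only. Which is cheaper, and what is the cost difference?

Plan A is cheaper by 135.

Plan A: {A}: M1→A 4·20=80, M2→A 10·7=70, M3→A 4·6=24, M4→A 7·18=126. Service 300; fixed 173; total 473.
Plan B: {D}: M1→D 6·20=120, M2→D 15·7=105, M3→D 6·6=36, M4→D 7·18=126. Service 387; fixed 221; total 608.
Difference: |473 − 608| = 135.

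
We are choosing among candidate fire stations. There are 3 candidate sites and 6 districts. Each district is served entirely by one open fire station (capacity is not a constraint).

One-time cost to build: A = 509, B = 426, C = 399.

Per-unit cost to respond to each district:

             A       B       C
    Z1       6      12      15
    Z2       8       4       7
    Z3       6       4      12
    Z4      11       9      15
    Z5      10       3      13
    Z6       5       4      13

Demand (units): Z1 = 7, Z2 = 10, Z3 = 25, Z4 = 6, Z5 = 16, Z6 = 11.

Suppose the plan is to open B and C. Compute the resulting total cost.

Each district is assigned to its cheapest site among the open ones.
{B, C}: Z1→B 12·7=84, Z2→B 4·10=40, Z3→B 4·25=100, Z4→B 9·6=54, Z5→B 3·16=48, Z6→B 4·11=44. Service 370; fixed 825; total 1195.

Total cost: 1195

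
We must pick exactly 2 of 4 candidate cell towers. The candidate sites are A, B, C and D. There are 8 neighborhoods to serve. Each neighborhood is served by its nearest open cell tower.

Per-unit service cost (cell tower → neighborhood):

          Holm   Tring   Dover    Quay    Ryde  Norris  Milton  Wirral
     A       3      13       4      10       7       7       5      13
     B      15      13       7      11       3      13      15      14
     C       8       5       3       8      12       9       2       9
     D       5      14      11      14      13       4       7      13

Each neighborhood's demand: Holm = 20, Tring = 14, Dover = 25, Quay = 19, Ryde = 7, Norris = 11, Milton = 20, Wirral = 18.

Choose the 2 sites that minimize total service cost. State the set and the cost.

Choose A and C; total service cost 685.

With exactly 2 open, each neighborhood uses its cheapest among the chosen.
{A, C}: Holm→A 3·20=60, Tring→C 5·14=70, Dover→C 3·25=75, Quay→C 8·19=152, Ryde→A 7·7=49, Norris→A 7·11=77, Milton→C 2·20=40, Wirral→C 9·18=162. Service cost 685.
{C, D}: service cost 727
{B, C}: service cost 779
Among all 6 size-2 choices, {A, C} is lowest.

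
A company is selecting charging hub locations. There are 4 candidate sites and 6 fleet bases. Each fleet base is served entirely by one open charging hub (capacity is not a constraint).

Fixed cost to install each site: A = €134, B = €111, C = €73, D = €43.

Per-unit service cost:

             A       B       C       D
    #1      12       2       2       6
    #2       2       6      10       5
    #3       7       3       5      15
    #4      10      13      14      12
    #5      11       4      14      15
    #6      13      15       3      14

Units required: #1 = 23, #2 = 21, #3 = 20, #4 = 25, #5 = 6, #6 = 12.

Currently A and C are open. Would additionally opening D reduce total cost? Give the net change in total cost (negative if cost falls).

No — net change +43 (cost rises by 43).

Current service cost with {A, C}: 540.
Adding D: each fleet base re-picks its cheapest; new service cost 540, saving 0.
Extra fixed cost: 43. Net change = 43 − 0 = 43.
(Totals: 747 → 790.)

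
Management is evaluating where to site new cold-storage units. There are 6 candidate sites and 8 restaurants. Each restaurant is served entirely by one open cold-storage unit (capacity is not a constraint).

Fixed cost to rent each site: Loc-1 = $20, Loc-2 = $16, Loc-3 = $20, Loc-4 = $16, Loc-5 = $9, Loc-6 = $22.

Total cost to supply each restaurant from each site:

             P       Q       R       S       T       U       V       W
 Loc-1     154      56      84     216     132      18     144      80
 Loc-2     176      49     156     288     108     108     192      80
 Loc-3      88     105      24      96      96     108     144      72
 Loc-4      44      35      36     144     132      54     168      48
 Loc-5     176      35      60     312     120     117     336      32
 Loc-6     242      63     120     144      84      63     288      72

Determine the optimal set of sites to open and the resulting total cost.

For any fixed open set, each restaurant goes to its cheapest open site; total = fixed + service.
{Loc-1, Loc-3, Loc-4, Loc-5}: P→Loc-4 44, Q→Loc-4 35, R→Loc-3 24, S→Loc-3 96, T→Loc-3 96, U→Loc-1 18, V→Loc-1 144, W→Loc-5 32. Service 489; fixed 65; total 554.
{Loc-1, Loc-3, Loc-4}: P→Loc-4 44, Q→Loc-4 35, R→Loc-3 24, S→Loc-3 96, T→Loc-3 96, U→Loc-1 18, V→Loc-1 144, W→Loc-4 48. Service 505; fixed 56; total 561.
{Loc-1, Loc-3, Loc-4, Loc-5, Loc-6}: P→Loc-4 44, Q→Loc-4 35, R→Loc-3 24, S→Loc-3 96, T→Loc-6 84, U→Loc-1 18, V→Loc-1 144, W→Loc-5 32. Service 477; fixed 87; total 564.
{Loc-1, Loc-2, Loc-3, Loc-4, Loc-5, Loc-6}: P→Loc-4 44, Q→Loc-4 35, R→Loc-3 24, S→Loc-3 96, T→Loc-6 84, U→Loc-1 18, V→Loc-1 144, W→Loc-5 32. Service 477; fixed 103; total 580.
No other subset beats 554.

Open Loc-1, Loc-3, Loc-4 and Loc-5; minimum total cost 554.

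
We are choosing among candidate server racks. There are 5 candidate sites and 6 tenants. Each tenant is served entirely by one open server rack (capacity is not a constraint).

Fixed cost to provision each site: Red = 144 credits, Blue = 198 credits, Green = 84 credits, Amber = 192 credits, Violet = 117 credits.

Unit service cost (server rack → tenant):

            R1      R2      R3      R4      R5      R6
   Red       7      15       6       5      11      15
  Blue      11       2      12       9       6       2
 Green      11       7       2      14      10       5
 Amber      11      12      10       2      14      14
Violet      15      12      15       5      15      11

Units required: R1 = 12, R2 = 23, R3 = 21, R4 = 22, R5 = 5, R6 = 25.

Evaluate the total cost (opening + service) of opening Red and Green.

Total cost: 800

Each tenant is assigned to its cheapest site among the open ones.
{Red, Green}: R1→Red 7·12=84, R2→Green 7·23=161, R3→Green 2·21=42, R4→Red 5·22=110, R5→Green 10·5=50, R6→Green 5·25=125. Service 572; fixed 228; total 800.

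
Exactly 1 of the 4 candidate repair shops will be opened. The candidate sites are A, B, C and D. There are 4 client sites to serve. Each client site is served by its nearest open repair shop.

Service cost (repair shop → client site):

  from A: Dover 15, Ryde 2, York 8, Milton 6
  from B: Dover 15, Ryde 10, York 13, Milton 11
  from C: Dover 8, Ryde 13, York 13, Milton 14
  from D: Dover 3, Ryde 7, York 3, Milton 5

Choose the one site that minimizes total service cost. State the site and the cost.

Choose D only; total service cost 18.

With exactly 1 open, each client site uses its cheapest among the chosen.
{D}: Dover→D 3, Ryde→D 7, York→D 3, Milton→D 5. Service cost 18.
{A}: service cost 31
{C}: service cost 48
Among all 4 size-1 choices, {D} is lowest.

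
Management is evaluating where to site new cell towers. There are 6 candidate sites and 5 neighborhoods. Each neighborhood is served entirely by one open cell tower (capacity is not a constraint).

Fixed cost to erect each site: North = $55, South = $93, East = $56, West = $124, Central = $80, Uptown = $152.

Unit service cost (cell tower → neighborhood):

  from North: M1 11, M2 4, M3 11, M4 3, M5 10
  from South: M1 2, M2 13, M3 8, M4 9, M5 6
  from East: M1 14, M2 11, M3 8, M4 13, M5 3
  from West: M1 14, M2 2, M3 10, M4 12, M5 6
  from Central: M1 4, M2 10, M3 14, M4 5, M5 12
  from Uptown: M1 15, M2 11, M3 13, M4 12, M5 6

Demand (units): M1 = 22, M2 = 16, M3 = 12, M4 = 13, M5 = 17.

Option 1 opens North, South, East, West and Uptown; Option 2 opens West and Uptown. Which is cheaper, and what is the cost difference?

Option 1: {North, South, East, West, Uptown}: M1→South 2·22=44, M2→West 2·16=32, M3→South 8·12=96, M4→North 3·13=39, M5→East 3·17=51. Service 262; fixed 480; total 742.
Option 2: {West, Uptown}: M1→West 14·22=308, M2→West 2·16=32, M3→West 10·12=120, M4→West 12·13=156, M5→West 6·17=102. Service 718; fixed 276; total 994.
Difference: |742 − 994| = 252.

Option 1 is cheaper by 252.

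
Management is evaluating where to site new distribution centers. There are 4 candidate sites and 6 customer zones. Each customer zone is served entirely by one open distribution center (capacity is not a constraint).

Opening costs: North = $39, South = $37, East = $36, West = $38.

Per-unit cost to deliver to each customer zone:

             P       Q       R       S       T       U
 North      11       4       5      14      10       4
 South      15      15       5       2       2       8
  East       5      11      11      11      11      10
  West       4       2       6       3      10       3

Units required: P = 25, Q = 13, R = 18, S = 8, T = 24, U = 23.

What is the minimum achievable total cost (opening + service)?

Minimum total cost: 424

For any fixed open set, each customer zone goes to its cheapest open site; total = fixed + service.
{South, West}: P→West 4·25=100, Q→West 2·13=26, R→South 5·18=90, S→South 2·8=16, T→South 2·24=48, U→West 3·23=69. Service 349; fixed 75; total 424.
{South, East, West}: service 349 + fixed 111 = 460
{North, South, West}: service 349 + fixed 114 = 463
{North, South, East, West}: service 349 + fixed 150 = 499
No other subset beats 424.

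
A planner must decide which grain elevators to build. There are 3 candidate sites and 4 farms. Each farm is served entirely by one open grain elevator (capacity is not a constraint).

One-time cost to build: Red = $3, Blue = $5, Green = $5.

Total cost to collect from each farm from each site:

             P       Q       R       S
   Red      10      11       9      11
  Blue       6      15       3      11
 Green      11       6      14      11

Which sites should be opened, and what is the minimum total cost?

For any fixed open set, each farm goes to its cheapest open site; total = fixed + service.
{Blue, Green}: P→Blue 6, Q→Green 6, R→Blue 3, S→Blue 11. Service 26; fixed 10; total 36.
{Red, Blue}: P→Blue 6, Q→Red 11, R→Blue 3, S→Red 11. Service 31; fixed 8; total 39.
{Red, Blue, Green}: service 26 + fixed 13 = 39
{Red}: service 41 + fixed 3 = 44
No other subset beats 36.

Open Blue and Green; minimum total cost 36.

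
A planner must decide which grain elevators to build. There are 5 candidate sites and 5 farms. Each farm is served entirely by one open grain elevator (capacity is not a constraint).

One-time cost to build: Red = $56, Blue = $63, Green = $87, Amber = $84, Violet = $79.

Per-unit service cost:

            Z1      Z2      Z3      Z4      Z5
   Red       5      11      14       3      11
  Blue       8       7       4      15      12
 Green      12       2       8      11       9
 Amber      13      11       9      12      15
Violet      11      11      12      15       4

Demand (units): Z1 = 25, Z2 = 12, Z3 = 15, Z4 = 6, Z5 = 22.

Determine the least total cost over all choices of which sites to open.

Minimum total cost: 573

For any fixed open set, each farm goes to its cheapest open site; total = fixed + service.
{Red, Blue, Violet}: Z1→Red 5·25=125, Z2→Blue 7·12=84, Z3→Blue 4·15=60, Z4→Red 3·6=18, Z5→Violet 4·22=88. Service 375; fixed 198; total 573.
{Red, Green, Violet}: service 375 + fixed 222 = 597
{Red, Blue, Green, Violet}: Z1→Red 5·25=125, Z2→Green 2·12=24, Z3→Blue 4·15=60, Z4→Red 3·6=18, Z5→Violet 4·22=88. Service 315; fixed 285; total 600.
{Red, Blue, Green, Amber, Violet}: Z1→Red 5·25=125, Z2→Green 2·12=24, Z3→Blue 4·15=60, Z4→Red 3·6=18, Z5→Violet 4·22=88. Service 315; fixed 369; total 684.
No other subset beats 573.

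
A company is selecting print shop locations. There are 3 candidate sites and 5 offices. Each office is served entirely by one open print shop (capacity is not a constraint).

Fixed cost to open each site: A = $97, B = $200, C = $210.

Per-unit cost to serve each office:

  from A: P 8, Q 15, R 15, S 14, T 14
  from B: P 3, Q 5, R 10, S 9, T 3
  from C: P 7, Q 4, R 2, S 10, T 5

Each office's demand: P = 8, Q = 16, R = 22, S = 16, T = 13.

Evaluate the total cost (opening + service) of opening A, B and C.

Each office is assigned to its cheapest site among the open ones.
{A, B, C}: P→B 3·8=24, Q→C 4·16=64, R→C 2·22=44, S→B 9·16=144, T→B 3·13=39. Service 315; fixed 507; total 822.

Total cost: 822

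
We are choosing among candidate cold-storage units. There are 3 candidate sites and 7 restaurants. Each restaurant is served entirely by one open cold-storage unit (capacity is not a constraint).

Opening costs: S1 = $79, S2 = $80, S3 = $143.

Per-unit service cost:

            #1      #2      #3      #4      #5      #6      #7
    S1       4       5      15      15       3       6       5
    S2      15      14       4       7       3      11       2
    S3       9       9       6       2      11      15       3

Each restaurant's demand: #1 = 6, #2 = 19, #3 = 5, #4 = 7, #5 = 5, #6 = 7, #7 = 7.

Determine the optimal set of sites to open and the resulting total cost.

Open S1 and S2; minimum total cost 418.

For any fixed open set, each restaurant goes to its cheapest open site; total = fixed + service.
{S1, S2}: #1→S1 4·6=24, #2→S1 5·19=95, #3→S2 4·5=20, #4→S2 7·7=49, #5→S1 3·5=15, #6→S1 6·7=42, #7→S2 2·7=14. Service 259; fixed 159; total 418.
{S1, S3}: #1→S1 4·6=24, #2→S1 5·19=95, #3→S3 6·5=30, #4→S3 2·7=14, #5→S1 3·5=15, #6→S1 6·7=42, #7→S3 3·7=21. Service 241; fixed 222; total 463.
{S1}: #1→S1 4·6=24, #2→S1 5·19=95, #3→S1 15·5=75, #4→S1 15·7=105, #5→S1 3·5=15, #6→S1 6·7=42, #7→S1 5·7=35. Service 391; fixed 79; total 470.
{S1, S2, S3}: #1→S1 4·6=24, #2→S1 5·19=95, #3→S2 4·5=20, #4→S3 2·7=14, #5→S1 3·5=15, #6→S1 6·7=42, #7→S2 2·7=14. Service 224; fixed 302; total 526.
(All 7 nonempty subsets were checked; S1 and S2 is lowest.)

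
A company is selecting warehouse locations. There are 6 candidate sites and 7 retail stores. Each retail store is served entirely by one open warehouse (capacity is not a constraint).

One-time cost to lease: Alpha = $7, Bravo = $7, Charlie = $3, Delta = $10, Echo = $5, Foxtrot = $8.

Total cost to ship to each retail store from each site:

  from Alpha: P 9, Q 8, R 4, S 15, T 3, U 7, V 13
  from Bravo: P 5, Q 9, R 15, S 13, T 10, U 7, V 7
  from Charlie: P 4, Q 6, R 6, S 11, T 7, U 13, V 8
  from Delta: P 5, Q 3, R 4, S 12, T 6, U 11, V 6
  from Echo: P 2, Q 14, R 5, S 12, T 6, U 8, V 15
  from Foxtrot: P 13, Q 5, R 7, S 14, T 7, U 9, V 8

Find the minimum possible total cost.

Minimum total cost: 53

For any fixed open set, each retail store goes to its cheapest open site; total = fixed + service.
{Alpha, Charlie}: P→Charlie 4, Q→Charlie 6, R→Alpha 4, S→Charlie 11, T→Alpha 3, U→Alpha 7, V→Charlie 8. Service 43; fixed 10; total 53.
{Charlie, Echo}: service 46 + fixed 8 = 54
{Alpha, Charlie, Echo}: service 41 + fixed 15 = 56
{Alpha, Bravo, Charlie, Delta, Echo, Foxtrot}: service 36 + fixed 40 = 76
No other subset beats 53.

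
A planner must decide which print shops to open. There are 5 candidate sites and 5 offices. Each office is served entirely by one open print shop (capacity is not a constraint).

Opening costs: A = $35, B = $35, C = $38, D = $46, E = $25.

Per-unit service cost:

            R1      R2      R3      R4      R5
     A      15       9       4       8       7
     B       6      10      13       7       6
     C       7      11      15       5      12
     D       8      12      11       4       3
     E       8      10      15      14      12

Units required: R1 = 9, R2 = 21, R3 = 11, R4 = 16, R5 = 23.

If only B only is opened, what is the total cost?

Total cost: 692

Each office is assigned to its cheapest site among the open ones.
{B}: R1→B 6·9=54, R2→B 10·21=210, R3→B 13·11=143, R4→B 7·16=112, R5→B 6·23=138. Service 657; fixed 35; total 692.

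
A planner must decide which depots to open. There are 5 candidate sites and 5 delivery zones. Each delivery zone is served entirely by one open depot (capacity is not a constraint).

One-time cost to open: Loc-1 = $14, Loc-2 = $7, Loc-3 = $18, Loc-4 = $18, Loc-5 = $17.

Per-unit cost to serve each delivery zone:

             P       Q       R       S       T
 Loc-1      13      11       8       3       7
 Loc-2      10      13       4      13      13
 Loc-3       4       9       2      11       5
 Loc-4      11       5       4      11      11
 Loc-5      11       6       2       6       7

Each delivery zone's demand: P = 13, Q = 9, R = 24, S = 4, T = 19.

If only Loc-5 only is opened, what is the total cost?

Total cost: 419

Each delivery zone is assigned to its cheapest site among the open ones.
{Loc-5}: P→Loc-5 11·13=143, Q→Loc-5 6·9=54, R→Loc-5 2·24=48, S→Loc-5 6·4=24, T→Loc-5 7·19=133. Service 402; fixed 17; total 419.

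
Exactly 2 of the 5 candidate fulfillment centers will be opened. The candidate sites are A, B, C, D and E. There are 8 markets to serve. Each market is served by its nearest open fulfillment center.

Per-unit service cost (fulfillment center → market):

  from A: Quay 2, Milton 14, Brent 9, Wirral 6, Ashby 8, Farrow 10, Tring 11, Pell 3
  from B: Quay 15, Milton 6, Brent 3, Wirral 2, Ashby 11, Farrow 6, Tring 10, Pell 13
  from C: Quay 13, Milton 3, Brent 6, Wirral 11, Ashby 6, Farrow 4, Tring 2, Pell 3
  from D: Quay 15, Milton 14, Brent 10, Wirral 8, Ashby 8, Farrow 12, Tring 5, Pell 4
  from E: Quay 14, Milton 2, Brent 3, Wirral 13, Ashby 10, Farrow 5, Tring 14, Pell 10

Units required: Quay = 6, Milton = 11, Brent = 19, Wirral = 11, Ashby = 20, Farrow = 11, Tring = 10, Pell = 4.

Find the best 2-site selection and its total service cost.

With exactly 2 open, each market uses its cheapest among the chosen.
{B, C}: Quay→C 13·6=78, Milton→C 3·11=33, Brent→B 3·19=57, Wirral→B 2·11=22, Ashby→C 6·20=120, Farrow→C 4·11=44, Tring→C 2·10=20, Pell→C 3·4=12. Service cost 386.
{A, C}: service cost 421
{C, E}: service cost 474
Among all 10 size-2 choices, {B, C} is lowest.

Choose B and C; total service cost 386.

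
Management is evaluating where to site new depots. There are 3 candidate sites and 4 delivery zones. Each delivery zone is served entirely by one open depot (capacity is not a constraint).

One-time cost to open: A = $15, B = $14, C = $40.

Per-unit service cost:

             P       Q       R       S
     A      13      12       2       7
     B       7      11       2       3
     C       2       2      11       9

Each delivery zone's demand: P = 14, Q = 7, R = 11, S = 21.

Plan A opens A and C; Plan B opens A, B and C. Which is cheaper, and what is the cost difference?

Plan A: {A, C}: P→C 2·14=28, Q→C 2·7=14, R→A 2·11=22, S→A 7·21=147. Service 211; fixed 55; total 266.
Plan B: {A, B, C}: P→C 2·14=28, Q→C 2·7=14, R→A 2·11=22, S→B 3·21=63. Service 127; fixed 69; total 196.
Difference: |266 − 196| = 70.

Plan B is cheaper by 70.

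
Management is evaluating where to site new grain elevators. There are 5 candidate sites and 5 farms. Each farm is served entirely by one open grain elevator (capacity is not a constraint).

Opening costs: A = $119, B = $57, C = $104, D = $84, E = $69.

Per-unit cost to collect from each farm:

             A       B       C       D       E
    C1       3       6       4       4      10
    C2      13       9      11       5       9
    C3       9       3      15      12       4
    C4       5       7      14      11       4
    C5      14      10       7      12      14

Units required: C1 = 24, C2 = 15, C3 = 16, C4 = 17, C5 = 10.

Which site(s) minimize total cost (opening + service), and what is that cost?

For any fixed open set, each farm goes to its cheapest open site; total = fixed + service.
{D, E}: C1→D 4·24=96, C2→D 5·15=75, C3→E 4·16=64, C4→E 4·17=68, C5→D 12·10=120. Service 423; fixed 153; total 576.
{B, D}: C1→D 4·24=96, C2→D 5·15=75, C3→B 3·16=48, C4→B 7·17=119, C5→B 10·10=100. Service 438; fixed 141; total 579.
{B, D, E}: service 387 + fixed 210 = 597
{A, B, C, D, E}: service 333 + fixed 433 = 766
No other subset beats 576.

Open D and E; minimum total cost 576.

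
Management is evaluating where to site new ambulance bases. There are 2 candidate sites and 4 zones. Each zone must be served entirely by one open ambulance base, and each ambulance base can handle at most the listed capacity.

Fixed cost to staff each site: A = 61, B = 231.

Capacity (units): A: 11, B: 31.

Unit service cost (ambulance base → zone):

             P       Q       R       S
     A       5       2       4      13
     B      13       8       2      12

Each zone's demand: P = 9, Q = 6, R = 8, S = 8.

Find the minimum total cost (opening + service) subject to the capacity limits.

Open {A, B}: P→A 5·9=45, Q→B 8·6=48, R→B 2·8=16, S→B 12·8=96.
Loads: A carries 9/11, B carries 22/31. Service 205; fixed 292; total 497.
Next best feasible plan costs 508.

Minimum total cost: 497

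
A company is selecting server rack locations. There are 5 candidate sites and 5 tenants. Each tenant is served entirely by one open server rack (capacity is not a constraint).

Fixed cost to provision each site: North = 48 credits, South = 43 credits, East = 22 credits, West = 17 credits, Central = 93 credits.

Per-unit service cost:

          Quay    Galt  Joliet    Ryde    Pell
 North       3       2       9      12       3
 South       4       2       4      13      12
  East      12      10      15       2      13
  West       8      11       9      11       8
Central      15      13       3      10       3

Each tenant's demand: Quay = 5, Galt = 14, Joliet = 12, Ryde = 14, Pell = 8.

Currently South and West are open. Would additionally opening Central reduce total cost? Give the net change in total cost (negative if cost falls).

Current service cost with {South, West}: 314.
Adding Central: each tenant re-picks its cheapest; new service cost 248, saving 66.
Extra fixed cost: 93. Net change = 93 − 66 = 27.
(Totals: 374 → 401.)

No — net change +27 (cost rises by 27).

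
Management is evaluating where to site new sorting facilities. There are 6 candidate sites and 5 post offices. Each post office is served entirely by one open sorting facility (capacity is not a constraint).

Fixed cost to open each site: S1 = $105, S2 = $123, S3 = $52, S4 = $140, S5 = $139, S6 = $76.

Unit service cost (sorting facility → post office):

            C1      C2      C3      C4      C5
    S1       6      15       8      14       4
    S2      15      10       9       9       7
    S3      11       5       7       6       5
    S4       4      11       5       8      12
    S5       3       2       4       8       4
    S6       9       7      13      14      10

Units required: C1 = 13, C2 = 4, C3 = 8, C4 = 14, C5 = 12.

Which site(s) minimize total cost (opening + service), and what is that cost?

Open S5 only; minimum total cost 378.

For any fixed open set, each post office goes to its cheapest open site; total = fixed + service.
{S5}: C1→S5 3·13=39, C2→S5 2·4=8, C3→S5 4·8=32, C4→S5 8·14=112, C5→S5 4·12=48. Service 239; fixed 139; total 378.
{S3, S5}: C1→S5 3·13=39, C2→S5 2·4=8, C3→S5 4·8=32, C4→S3 6·14=84, C5→S5 4·12=48. Service 211; fixed 191; total 402.
{S3}: service 363 + fixed 52 = 415
{S1, S2, S3, S4, S5, S6}: C1→S5 3·13=39, C2→S5 2·4=8, C3→S5 4·8=32, C4→S3 6·14=84, C5→S1 4·12=48. Service 211; fixed 635; total 846.
No other subset beats 378.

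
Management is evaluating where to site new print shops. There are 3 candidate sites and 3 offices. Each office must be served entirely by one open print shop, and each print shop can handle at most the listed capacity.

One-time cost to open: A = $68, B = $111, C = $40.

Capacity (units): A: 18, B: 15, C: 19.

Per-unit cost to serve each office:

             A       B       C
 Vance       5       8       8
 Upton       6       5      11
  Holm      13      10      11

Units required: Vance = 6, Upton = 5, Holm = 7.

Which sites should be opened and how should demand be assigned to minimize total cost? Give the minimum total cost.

Open {A}: Vance→A 5·6=30, Upton→A 6·5=30, Holm→A 13·7=91.
Loads: A carries 18/18. Service 151; fixed 68; total 219.
Next best feasible plan costs 220.

Minimum total cost: 219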